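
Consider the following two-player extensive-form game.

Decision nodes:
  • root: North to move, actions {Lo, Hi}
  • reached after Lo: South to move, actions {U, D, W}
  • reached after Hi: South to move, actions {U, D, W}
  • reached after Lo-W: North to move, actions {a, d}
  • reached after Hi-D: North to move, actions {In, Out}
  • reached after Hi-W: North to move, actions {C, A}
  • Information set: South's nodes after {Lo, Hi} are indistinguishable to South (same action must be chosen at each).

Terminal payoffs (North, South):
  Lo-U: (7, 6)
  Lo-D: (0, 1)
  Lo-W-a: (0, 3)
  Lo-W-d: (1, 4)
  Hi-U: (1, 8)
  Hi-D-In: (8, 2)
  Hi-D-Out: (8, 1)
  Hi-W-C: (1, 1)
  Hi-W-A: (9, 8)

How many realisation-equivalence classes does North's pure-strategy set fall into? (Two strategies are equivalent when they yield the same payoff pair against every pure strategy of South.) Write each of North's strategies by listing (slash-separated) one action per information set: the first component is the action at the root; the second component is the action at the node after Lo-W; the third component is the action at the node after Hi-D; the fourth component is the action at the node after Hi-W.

6

North has 16 pure strategies: Lo/a/In/C, Lo/a/In/A, Lo/a/Out/C, Lo/a/Out/A, Lo/d/In/C, Lo/d/In/A, Lo/d/Out/C, Lo/d/Out/A, Hi/a/In/C, Hi/a/In/A, Hi/a/Out/C, Hi/a/Out/A, Hi/d/In/C, Hi/d/In/A, Hi/d/Out/C, Hi/d/Out/A. Columns: U, D, W.
{Lo/a/In/C, Lo/a/In/A, Lo/a/Out/C, Lo/a/Out/A} → row (7,6) (0,1) (0,3)
{Lo/d/In/C, Lo/d/In/A, Lo/d/Out/C, Lo/d/Out/A} → row (7,6) (0,1) (1,4)
{Hi/a/In/C, Hi/d/In/C} → row (1,8) (8,2) (1,1)
{Hi/a/In/A, Hi/d/In/A} → row (1,8) (8,2) (9,8)
{Hi/a/Out/C, Hi/d/Out/C} → row (1,8) (8,1) (1,1)
{Hi/a/Out/A, Hi/d/Out/A} → row (1,8) (8,1) (9,8)
That's 6 distinct rows out of 16 strategies.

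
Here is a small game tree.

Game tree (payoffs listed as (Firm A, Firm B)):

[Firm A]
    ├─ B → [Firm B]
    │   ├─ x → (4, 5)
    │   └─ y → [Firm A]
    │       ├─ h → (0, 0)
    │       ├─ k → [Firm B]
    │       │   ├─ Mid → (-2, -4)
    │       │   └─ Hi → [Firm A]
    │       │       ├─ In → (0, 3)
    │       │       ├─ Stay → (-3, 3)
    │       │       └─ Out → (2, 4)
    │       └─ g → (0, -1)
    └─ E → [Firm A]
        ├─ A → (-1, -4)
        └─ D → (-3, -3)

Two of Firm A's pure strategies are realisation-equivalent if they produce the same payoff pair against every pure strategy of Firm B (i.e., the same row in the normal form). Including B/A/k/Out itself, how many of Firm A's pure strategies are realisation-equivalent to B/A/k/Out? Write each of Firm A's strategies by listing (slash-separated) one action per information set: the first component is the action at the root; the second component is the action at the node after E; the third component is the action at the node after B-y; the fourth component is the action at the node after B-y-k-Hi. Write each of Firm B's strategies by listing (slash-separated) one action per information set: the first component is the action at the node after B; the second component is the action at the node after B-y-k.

Row for B/A/k/Out (columns x/Mid, x/Hi, y/Mid, y/Hi): (4,5) (4,5) (-2,-4) (2,4).
Under B/A/k/Out, Firm A's choice at the node after E can never be reached regardless of what Firm B does, so varying those choices leaves every outcome unchanged.
Holding the reachable choices fixed and varying the unreachable one freely already gives 2 equivalent strategies.
No other strategy reproduces this row, so those 2 are the full class: B/A/k/Out, B/D/k/Out.

2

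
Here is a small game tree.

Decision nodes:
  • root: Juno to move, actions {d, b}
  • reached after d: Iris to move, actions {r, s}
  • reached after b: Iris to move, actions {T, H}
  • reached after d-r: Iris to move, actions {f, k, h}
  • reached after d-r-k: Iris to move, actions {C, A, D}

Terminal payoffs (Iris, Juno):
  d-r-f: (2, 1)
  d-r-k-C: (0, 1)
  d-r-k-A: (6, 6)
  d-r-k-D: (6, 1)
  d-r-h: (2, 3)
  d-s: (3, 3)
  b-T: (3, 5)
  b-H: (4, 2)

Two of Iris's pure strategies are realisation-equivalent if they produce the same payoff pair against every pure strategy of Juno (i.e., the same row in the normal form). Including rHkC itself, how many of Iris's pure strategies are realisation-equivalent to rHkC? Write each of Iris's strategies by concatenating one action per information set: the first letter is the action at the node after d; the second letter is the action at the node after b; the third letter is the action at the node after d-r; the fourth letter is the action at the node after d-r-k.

1

Row for rHkC (columns d, b): (0,1) (4,2).
Every one of Iris's information sets is on the play path for some reply by Juno when Iris follows rHkC.
Changing the action at any of them therefore changes at least one column, so only rHkC itself gives this row.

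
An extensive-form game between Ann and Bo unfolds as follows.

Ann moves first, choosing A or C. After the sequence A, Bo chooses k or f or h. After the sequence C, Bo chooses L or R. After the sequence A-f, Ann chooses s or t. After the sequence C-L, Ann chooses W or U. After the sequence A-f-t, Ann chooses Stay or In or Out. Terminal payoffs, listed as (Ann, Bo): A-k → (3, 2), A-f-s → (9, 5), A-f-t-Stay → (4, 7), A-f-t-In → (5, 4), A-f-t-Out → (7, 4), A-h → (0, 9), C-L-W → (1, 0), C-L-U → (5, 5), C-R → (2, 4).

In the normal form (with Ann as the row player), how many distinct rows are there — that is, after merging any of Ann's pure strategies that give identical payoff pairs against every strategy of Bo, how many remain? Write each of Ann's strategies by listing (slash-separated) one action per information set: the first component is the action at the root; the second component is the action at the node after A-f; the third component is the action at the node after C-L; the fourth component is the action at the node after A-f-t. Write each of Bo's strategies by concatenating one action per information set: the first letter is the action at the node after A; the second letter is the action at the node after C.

Ann has 24 pure strategies: A/s/W/Stay, A/s/W/In, A/s/W/Out, A/s/U/Stay, A/s/U/In, A/s/U/Out, A/t/W/Stay, A/t/W/In, A/t/W/Out, A/t/U/Stay, A/t/U/In, A/t/U/Out, C/s/W/Stay, C/s/W/In, C/s/W/Out, C/s/U/Stay, C/s/U/In, C/s/U/Out, C/t/W/Stay, C/t/W/In, C/t/W/Out, C/t/U/Stay, C/t/U/In, C/t/U/Out. Columns: kL, kR, fL, fR, hL, hR.
{A/s/W/Stay, A/s/W/In, A/s/W/Out, A/s/U/Stay, A/s/U/In, A/s/U/Out} → row (3,2) (3,2) (9,5) (9,5) (0,9) (0,9)
{A/t/W/Stay, A/t/U/Stay} → row (3,2) (3,2) (4,7) (4,7) (0,9) (0,9)
{A/t/W/In, A/t/U/In} → row (3,2) (3,2) (5,4) (5,4) (0,9) (0,9)
{A/t/W/Out, A/t/U/Out} → row (3,2) (3,2) (7,4) (7,4) (0,9) (0,9)
{C/s/W/Stay, C/s/W/In, C/s/W/Out, C/t/W/Stay, C/t/W/In, C/t/W/Out} → row (1,0) (2,4) (1,0) (2,4) (1,0) (2,4)
{C/s/U/Stay, C/s/U/In, C/s/U/Out, C/t/U/Stay, C/t/U/In, C/t/U/Out} → row (5,5) (2,4) (5,5) (2,4) (5,5) (2,4)
That's 6 distinct rows out of 24 strategies.

6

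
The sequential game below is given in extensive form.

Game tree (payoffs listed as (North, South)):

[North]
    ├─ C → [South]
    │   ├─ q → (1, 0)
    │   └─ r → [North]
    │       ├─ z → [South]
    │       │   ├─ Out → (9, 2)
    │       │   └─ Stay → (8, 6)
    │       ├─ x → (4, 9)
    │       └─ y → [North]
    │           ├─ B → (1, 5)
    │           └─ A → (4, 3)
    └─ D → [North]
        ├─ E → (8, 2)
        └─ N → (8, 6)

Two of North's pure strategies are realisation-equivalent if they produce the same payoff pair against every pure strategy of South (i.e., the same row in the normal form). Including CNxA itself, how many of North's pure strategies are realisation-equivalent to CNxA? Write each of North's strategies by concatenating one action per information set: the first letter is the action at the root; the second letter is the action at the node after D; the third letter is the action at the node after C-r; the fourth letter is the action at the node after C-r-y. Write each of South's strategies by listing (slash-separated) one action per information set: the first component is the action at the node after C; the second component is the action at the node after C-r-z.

4

Row for CNxA (columns q/Out, q/Stay, r/Out, r/Stay): (1,0) (1,0) (4,9) (4,9).
Under CNxA, North's choice at the node after D and at the node after C-r-y can never be reached regardless of what South does, so varying those choices leaves every outcome unchanged.
Holding the reachable choices fixed and varying the unreachable ones freely already gives 2 × 2 = 4 equivalent strategies.
No other strategy reproduces this row, so those 4 are the full class: CExB, CExA, CNxB, CNxA.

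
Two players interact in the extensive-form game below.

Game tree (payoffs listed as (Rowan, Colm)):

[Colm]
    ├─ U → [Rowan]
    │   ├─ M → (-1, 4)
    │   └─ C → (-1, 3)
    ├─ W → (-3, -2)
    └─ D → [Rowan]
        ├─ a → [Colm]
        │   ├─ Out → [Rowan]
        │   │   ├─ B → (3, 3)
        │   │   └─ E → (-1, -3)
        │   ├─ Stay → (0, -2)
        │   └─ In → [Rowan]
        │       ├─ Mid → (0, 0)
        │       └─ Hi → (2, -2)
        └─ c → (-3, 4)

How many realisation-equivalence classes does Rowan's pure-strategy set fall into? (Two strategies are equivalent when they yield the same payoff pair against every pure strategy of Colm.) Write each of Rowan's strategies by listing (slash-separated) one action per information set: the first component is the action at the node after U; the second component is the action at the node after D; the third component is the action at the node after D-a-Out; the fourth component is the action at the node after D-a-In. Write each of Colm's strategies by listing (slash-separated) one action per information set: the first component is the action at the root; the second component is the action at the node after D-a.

Rowan has 16 pure strategies: M/a/B/Mid, M/a/B/Hi, M/a/E/Mid, M/a/E/Hi, M/c/B/Mid, M/c/B/Hi, M/c/E/Mid, M/c/E/Hi, C/a/B/Mid, C/a/B/Hi, C/a/E/Mid, C/a/E/Hi, C/c/B/Mid, C/c/B/Hi, C/c/E/Mid, C/c/E/Hi. Columns: U/Out, U/Stay, U/In, W/Out, W/Stay, W/In, D/Out, D/Stay, D/In.
{M/a/B/Mid} → row (-1,4) (-1,4) (-1,4) (-3,-2) (-3,-2) (-3,-2) (3,3) (0,-2) (0,0)
{M/a/B/Hi} → row (-1,4) (-1,4) (-1,4) (-3,-2) (-3,-2) (-3,-2) (3,3) (0,-2) (2,-2)
{M/a/E/Mid} → row (-1,4) (-1,4) (-1,4) (-3,-2) (-3,-2) (-3,-2) (-1,-3) (0,-2) (0,0)
{M/a/E/Hi} → row (-1,4) (-1,4) (-1,4) (-3,-2) (-3,-2) (-3,-2) (-1,-3) (0,-2) (2,-2)
{M/c/B/Mid, M/c/B/Hi, M/c/E/Mid, M/c/E/Hi} → row (-1,4) (-1,4) (-1,4) (-3,-2) (-3,-2) (-3,-2) (-3,4) (-3,4) (-3,4)
{C/a/B/Mid} → row (-1,3) (-1,3) (-1,3) (-3,-2) (-3,-2) (-3,-2) (3,3) (0,-2) (0,0)
{C/a/B/Hi} → row (-1,3) (-1,3) (-1,3) (-3,-2) (-3,-2) (-3,-2) (3,3) (0,-2) (2,-2)
{C/a/E/Mid} → row (-1,3) (-1,3) (-1,3) (-3,-2) (-3,-2) (-3,-2) (-1,-3) (0,-2) (0,0)
{C/a/E/Hi} → row (-1,3) (-1,3) (-1,3) (-3,-2) (-3,-2) (-3,-2) (-1,-3) (0,-2) (2,-2)
{C/c/B/Mid, C/c/B/Hi, C/c/E/Mid, C/c/E/Hi} → row (-1,3) (-1,3) (-1,3) (-3,-2) (-3,-2) (-3,-2) (-3,4) (-3,4) (-3,4)
That's 10 distinct rows out of 16 strategies.

10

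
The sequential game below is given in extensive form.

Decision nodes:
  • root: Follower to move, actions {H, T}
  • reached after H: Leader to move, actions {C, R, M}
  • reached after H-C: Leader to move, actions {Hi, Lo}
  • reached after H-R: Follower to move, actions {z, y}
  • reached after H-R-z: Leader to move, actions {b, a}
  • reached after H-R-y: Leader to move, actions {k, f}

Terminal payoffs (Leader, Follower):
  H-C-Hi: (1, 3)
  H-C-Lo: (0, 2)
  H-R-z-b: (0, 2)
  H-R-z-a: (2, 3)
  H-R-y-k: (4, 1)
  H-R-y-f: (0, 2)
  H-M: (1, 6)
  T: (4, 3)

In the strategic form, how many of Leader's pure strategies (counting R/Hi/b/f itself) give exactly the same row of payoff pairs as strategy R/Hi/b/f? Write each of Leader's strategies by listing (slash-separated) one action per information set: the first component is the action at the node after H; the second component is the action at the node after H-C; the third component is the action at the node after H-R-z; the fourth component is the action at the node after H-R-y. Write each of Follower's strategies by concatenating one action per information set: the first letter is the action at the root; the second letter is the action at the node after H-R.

6

Row for R/Hi/b/f (columns Hz, Hy, Tz, Ty): (0,2) (0,2) (4,3) (4,3).
Under R/Hi/b/f, Leader's choice at the node after H-C can never be reached regardless of what Follower does, so varying those choices leaves every outcome unchanged.
Holding the reachable choices fixed and varying the unreachable one freely already gives 2 equivalent strategies.
Checking the remaining rows, C/Lo/b/k, C/Lo/b/f, C/Lo/a/k, C/Lo/a/f also happen to give the same payoffs in every column, bringing the total to 6: C/Lo/b/k, C/Lo/b/f, C/Lo/a/k, C/Lo/a/f, R/Hi/b/f, R/Lo/b/f.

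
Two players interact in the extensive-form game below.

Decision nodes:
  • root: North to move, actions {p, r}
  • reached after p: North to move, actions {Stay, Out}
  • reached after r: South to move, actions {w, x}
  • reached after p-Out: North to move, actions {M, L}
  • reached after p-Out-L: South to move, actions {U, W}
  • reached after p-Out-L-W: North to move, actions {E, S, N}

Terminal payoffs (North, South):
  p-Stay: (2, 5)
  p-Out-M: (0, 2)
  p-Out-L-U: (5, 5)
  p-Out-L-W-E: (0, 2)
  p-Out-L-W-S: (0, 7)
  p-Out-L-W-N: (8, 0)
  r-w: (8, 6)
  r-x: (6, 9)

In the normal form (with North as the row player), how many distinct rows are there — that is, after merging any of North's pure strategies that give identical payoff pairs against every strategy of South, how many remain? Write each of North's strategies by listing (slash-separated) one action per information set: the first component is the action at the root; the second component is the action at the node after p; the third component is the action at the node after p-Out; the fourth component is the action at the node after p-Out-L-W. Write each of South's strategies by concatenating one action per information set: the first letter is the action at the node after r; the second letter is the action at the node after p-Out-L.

North has 24 pure strategies: p/Stay/M/E, p/Stay/M/S, p/Stay/M/N, p/Stay/L/E, p/Stay/L/S, p/Stay/L/N, p/Out/M/E, p/Out/M/S, p/Out/M/N, p/Out/L/E, p/Out/L/S, p/Out/L/N, r/Stay/M/E, r/Stay/M/S, r/Stay/M/N, r/Stay/L/E, r/Stay/L/S, r/Stay/L/N, r/Out/M/E, r/Out/M/S, r/Out/M/N, r/Out/L/E, r/Out/L/S, r/Out/L/N. Columns: wU, wW, xU, xW.
{p/Stay/M/E, p/Stay/M/S, p/Stay/M/N, p/Stay/L/E, p/Stay/L/S, p/Stay/L/N} → row (2,5) (2,5) (2,5) (2,5)
{p/Out/M/E, p/Out/M/S, p/Out/M/N} → row (0,2) (0,2) (0,2) (0,2)
{p/Out/L/E} → row (5,5) (0,2) (5,5) (0,2)
{p/Out/L/S} → row (5,5) (0,7) (5,5) (0,7)
{p/Out/L/N} → row (5,5) (8,0) (5,5) (8,0)
{r/Stay/M/E, r/Stay/M/S, r/Stay/M/N, r/Stay/L/E, r/Stay/L/S, r/Stay/L/N, r/Out/M/E, r/Out/M/S, r/Out/M/N, r/Out/L/E, r/Out/L/S, r/Out/L/N} → row (8,6) (8,6) (6,9) (6,9)
That's 6 distinct rows out of 24 strategies.

6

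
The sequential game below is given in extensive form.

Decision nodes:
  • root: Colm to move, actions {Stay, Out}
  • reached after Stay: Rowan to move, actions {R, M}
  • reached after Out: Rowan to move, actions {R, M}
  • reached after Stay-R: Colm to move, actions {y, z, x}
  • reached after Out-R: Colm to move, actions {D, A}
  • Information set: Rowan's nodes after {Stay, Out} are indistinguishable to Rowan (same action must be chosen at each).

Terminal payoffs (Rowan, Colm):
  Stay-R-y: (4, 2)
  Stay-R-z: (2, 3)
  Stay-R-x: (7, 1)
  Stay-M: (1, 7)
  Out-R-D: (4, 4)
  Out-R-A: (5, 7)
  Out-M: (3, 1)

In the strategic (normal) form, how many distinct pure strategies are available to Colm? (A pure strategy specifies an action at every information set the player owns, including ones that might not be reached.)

12

Colm owns the root with actions {Stay, Out} — two choices.
Colm owns the node after Stay-R with actions {y, z, x} — three choices.
Colm owns the node after Out-R with actions {D, A} — two choices.
A pure strategy fixes one action at each information set independently, so the count is the product 2 × 3 × 2 = 12.
(For reference, Rowan has 2 pure strategies, giving a 12×2 normal-form matrix.)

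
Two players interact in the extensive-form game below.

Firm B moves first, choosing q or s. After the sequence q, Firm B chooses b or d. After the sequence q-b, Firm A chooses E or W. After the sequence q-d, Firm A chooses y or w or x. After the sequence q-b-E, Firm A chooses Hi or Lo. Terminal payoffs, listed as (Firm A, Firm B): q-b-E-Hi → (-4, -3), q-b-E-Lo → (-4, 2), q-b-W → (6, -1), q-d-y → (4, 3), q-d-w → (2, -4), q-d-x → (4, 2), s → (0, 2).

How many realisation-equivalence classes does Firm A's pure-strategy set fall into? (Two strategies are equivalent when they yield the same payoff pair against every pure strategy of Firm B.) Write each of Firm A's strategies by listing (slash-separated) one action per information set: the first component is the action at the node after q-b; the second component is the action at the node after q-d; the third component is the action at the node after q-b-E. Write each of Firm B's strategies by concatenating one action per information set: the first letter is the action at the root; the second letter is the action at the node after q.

9

Firm A has 12 pure strategies: E/y/Hi, E/y/Lo, E/w/Hi, E/w/Lo, E/x/Hi, E/x/Lo, W/y/Hi, W/y/Lo, W/w/Hi, W/w/Lo, W/x/Hi, W/x/Lo. Columns: qb, qd, sb, sd.
{E/y/Hi} → row (-4,-3) (4,3) (0,2) (0,2)
{E/y/Lo} → row (-4,2) (4,3) (0,2) (0,2)
{E/w/Hi} → row (-4,-3) (2,-4) (0,2) (0,2)
{E/w/Lo} → row (-4,2) (2,-4) (0,2) (0,2)
{E/x/Hi} → row (-4,-3) (4,2) (0,2) (0,2)
{E/x/Lo} → row (-4,2) (4,2) (0,2) (0,2)
{W/y/Hi, W/y/Lo} → row (6,-1) (4,3) (0,2) (0,2)
{W/w/Hi, W/w/Lo} → row (6,-1) (2,-4) (0,2) (0,2)
{W/x/Hi, W/x/Lo} → row (6,-1) (4,2) (0,2) (0,2)
That's 9 distinct rows out of 12 strategies.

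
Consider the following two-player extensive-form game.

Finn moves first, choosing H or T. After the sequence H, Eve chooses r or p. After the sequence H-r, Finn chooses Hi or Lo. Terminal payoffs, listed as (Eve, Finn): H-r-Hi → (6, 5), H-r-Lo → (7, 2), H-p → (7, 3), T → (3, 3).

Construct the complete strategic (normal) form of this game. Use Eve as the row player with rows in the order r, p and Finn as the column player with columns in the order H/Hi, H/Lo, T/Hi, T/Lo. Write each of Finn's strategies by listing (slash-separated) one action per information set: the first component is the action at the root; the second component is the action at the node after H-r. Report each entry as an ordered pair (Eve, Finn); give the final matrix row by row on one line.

Row r: H/Hi→(6,5), H/Lo→(7,2), T/Hi→(3,3), T/Lo→(3,3)
Row p: H/Hi→(7,3), H/Lo→(7,3), T/Hi→(3,3), T/Lo→(3,3)

r: (6,5) (7,2) (3,3) (3,3) | p: (7,3) (7,3) (3,3) (3,3)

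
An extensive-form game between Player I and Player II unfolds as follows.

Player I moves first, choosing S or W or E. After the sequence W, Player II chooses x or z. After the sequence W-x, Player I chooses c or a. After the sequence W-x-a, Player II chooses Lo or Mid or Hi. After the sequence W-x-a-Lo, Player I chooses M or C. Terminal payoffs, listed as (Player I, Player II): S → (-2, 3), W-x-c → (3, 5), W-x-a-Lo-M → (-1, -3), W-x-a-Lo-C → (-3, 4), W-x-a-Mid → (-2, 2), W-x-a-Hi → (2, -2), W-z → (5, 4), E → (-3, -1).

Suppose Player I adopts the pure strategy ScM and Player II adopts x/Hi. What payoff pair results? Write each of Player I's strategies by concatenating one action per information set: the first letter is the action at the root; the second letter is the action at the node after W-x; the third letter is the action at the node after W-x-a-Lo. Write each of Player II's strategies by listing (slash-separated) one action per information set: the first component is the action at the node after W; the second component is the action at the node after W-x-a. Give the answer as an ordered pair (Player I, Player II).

(-2, 3)

Trace the play path from the root:
  Player I plays S
→ terminal payoff (-2, 3).
(Player I's choice at the node after W-x is never reached on this path, so it doesn't affect the outcome.)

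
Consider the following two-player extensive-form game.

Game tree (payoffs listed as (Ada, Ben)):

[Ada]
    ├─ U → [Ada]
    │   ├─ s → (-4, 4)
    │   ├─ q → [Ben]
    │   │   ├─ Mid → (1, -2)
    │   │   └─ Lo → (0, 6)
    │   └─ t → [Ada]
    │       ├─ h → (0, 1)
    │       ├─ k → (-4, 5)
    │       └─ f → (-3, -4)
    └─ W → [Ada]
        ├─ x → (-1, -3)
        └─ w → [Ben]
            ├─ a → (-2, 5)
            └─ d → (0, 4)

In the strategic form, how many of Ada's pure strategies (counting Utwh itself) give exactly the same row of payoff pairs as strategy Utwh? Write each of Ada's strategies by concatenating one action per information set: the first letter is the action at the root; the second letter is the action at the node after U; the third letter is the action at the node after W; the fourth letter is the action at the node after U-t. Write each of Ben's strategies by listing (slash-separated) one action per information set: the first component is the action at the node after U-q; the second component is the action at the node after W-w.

2

Row for Utwh (columns Mid/a, Mid/d, Lo/a, Lo/d): (0,1) (0,1) (0,1) (0,1).
Under Utwh, Ada's choice at the node after W can never be reached regardless of what Ben does, so varying those choices leaves every outcome unchanged.
Holding the reachable choices fixed and varying the unreachable one freely already gives 2 equivalent strategies.
No other strategy reproduces this row, so those 2 are the full class: Utxh, Utwh.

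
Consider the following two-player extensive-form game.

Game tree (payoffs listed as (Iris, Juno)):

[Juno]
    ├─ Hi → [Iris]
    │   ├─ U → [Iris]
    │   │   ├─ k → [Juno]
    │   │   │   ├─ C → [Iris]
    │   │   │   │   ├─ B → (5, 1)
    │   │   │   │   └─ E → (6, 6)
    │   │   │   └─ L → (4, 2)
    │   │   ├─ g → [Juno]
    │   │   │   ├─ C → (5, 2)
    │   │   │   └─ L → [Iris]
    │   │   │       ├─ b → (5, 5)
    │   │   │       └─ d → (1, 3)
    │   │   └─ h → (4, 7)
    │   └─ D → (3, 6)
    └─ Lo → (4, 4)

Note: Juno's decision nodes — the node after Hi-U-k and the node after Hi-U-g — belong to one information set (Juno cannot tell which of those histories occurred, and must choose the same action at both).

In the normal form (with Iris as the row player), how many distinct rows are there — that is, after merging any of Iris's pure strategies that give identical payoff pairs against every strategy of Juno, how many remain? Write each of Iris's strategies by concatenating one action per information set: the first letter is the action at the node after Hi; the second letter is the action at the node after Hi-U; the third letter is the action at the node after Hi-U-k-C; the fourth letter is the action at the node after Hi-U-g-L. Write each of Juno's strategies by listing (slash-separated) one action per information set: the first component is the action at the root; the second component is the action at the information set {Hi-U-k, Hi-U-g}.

6

Iris has 24 pure strategies: UkBb, UkBd, UkEb, UkEd, UgBb, UgBd, UgEb, UgEd, UhBb, UhBd, UhEb, UhEd, DkBb, DkBd, DkEb, DkEd, DgBb, DgBd, DgEb, DgEd, DhBb, DhBd, DhEb, DhEd. Columns: Hi/C, Hi/L, Lo/C, Lo/L.
{UkBb, UkBd} → row (5,1) (4,2) (4,4) (4,4)
{UkEb, UkEd} → row (6,6) (4,2) (4,4) (4,4)
{UgBb, UgEb} → row (5,2) (5,5) (4,4) (4,4)
{UgBd, UgEd} → row (5,2) (1,3) (4,4) (4,4)
{UhBb, UhBd, UhEb, UhEd} → row (4,7) (4,7) (4,4) (4,4)
{DkBb, DkBd, DkEb, DkEd, DgBb, DgBd, DgEb, DgEd, DhBb, DhBd, DhEb, DhEd} → row (3,6) (3,6) (4,4) (4,4)
That's 6 distinct rows out of 24 strategies.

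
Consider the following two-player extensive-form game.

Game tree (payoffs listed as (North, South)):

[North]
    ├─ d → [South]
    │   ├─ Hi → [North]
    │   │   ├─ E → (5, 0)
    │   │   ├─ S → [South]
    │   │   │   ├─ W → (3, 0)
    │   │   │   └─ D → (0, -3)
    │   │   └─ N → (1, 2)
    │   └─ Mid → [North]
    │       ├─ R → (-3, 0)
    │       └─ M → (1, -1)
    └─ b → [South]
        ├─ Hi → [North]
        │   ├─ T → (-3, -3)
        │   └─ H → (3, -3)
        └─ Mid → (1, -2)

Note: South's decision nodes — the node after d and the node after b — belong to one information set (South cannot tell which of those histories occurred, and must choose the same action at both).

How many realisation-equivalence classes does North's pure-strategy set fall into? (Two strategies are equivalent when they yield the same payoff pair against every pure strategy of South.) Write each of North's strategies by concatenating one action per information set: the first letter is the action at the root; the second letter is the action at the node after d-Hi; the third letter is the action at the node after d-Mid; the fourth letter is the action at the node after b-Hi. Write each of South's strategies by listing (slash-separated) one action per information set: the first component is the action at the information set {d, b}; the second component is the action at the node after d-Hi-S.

North has 24 pure strategies: dERT, dERH, dEMT, dEMH, dSRT, dSRH, dSMT, dSMH, dNRT, dNRH, dNMT, dNMH, bERT, bERH, bEMT, bEMH, bSRT, bSRH, bSMT, bSMH, bNRT, bNRH, bNMT, bNMH. Columns: Hi/W, Hi/D, Mid/W, Mid/D.
{dERT, dERH} → row (5,0) (5,0) (-3,0) (-3,0)
{dEMT, dEMH} → row (5,0) (5,0) (1,-1) (1,-1)
{dSRT, dSRH} → row (3,0) (0,-3) (-3,0) (-3,0)
{dSMT, dSMH} → row (3,0) (0,-3) (1,-1) (1,-1)
{dNRT, dNRH} → row (1,2) (1,2) (-3,0) (-3,0)
{dNMT, dNMH} → row (1,2) (1,2) (1,-1) (1,-1)
{bERT, bEMT, bSRT, bSMT, bNRT, bNMT} → row (-3,-3) (-3,-3) (1,-2) (1,-2)
{bERH, bEMH, bSRH, bSMH, bNRH, bNMH} → row (3,-3) (3,-3) (1,-2) (1,-2)
That's 8 distinct rows out of 24 strategies.

8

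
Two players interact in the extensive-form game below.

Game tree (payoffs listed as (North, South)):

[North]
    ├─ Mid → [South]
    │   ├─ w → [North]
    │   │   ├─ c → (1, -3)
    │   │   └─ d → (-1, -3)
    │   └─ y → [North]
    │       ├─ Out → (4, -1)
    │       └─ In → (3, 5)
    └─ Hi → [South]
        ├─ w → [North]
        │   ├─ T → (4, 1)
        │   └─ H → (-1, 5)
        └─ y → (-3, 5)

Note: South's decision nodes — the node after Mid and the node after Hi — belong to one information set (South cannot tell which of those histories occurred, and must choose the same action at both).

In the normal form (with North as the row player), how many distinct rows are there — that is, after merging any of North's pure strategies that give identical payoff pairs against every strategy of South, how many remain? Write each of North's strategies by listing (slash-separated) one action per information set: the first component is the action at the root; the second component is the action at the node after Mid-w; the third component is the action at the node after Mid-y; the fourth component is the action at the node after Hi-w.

North has 16 pure strategies: Mid/c/Out/T, Mid/c/Out/H, Mid/c/In/T, Mid/c/In/H, Mid/d/Out/T, Mid/d/Out/H, Mid/d/In/T, Mid/d/In/H, Hi/c/Out/T, Hi/c/Out/H, Hi/c/In/T, Hi/c/In/H, Hi/d/Out/T, Hi/d/Out/H, Hi/d/In/T, Hi/d/In/H. Columns: w, y.
{Mid/c/Out/T, Mid/c/Out/H} → row (1,-3) (4,-1)
{Mid/c/In/T, Mid/c/In/H} → row (1,-3) (3,5)
{Mid/d/Out/T, Mid/d/Out/H} → row (-1,-3) (4,-1)
{Mid/d/In/T, Mid/d/In/H} → row (-1,-3) (3,5)
{Hi/c/Out/T, Hi/c/In/T, Hi/d/Out/T, Hi/d/In/T} → row (4,1) (-3,5)
{Hi/c/Out/H, Hi/c/In/H, Hi/d/Out/H, Hi/d/In/H} → row (-1,5) (-3,5)
That's 6 distinct rows out of 16 strategies.

6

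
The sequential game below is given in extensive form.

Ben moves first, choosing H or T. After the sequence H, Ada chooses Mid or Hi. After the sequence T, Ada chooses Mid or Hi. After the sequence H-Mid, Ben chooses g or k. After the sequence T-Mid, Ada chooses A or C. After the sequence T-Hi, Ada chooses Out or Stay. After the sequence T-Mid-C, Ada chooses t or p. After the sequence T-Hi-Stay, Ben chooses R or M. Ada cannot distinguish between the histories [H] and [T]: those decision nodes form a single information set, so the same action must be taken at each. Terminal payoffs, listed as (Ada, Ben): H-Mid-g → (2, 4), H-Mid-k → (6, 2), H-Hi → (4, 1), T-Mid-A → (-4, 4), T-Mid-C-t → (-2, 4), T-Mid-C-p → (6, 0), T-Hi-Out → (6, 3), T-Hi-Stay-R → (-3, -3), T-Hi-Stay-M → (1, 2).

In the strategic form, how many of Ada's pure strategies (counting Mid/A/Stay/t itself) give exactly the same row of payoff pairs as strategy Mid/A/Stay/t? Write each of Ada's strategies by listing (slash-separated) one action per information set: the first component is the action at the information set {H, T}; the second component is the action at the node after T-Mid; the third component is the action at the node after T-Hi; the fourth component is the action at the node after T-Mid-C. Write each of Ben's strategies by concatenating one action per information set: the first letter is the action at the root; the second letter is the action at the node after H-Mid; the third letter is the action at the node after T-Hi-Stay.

Row for Mid/A/Stay/t (columns HgR, HgM, HkR, HkM, TgR, TgM, TkR, TkM): (2,4) (2,4) (6,2) (6,2) (-4,4) (-4,4) (-4,4) (-4,4).
Under Mid/A/Stay/t, Ada's choice at the node after T-Hi and at the node after T-Mid-C can never be reached regardless of what Ben does, so varying those choices leaves every outcome unchanged.
Holding the reachable choices fixed and varying the unreachable ones freely already gives 2 × 2 = 4 equivalent strategies.
No other strategy reproduces this row, so those 4 are the full class: Mid/A/Out/t, Mid/A/Out/p, Mid/A/Stay/t, Mid/A/Stay/p.

4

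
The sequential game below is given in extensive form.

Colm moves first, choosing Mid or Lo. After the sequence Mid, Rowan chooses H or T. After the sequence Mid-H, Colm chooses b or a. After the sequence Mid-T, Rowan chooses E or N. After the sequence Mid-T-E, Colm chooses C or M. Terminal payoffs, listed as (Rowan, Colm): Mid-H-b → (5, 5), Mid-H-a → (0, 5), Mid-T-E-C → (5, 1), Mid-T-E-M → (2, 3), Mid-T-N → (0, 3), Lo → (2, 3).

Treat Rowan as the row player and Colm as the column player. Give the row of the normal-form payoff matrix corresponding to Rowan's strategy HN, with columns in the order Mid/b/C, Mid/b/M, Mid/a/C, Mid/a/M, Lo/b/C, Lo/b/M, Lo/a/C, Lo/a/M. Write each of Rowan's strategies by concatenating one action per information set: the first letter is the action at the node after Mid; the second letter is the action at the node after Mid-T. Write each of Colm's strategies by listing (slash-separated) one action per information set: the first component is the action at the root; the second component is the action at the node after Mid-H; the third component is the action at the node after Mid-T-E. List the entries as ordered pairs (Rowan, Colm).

(5,5) (5,5) (0,5) (0,5) (2,3) (2,3) (2,3) (2,3)

vs Mid/b/C: Colm plays Mid → Rowan plays H at [Mid] → Colm plays b at [Mid-H] → (5, 5)
vs Mid/b/M: Colm plays Mid → Rowan plays H at [Mid] → Colm plays b at [Mid-H] → (5, 5)
vs Mid/a/C: Colm plays Mid → Rowan plays H at [Mid] → Colm plays a at [Mid-H] → (0, 5)
vs Mid/a/M: Colm plays Mid → Rowan plays H at [Mid] → Colm plays a at [Mid-H] → (0, 5)
vs Lo/b/C: Colm plays Lo → (2, 3)
vs Lo/b/M: Colm plays Lo → (2, 3)
vs Lo/a/C: Colm plays Lo → (2, 3)
vs Lo/a/M: Colm plays Lo → (2, 3)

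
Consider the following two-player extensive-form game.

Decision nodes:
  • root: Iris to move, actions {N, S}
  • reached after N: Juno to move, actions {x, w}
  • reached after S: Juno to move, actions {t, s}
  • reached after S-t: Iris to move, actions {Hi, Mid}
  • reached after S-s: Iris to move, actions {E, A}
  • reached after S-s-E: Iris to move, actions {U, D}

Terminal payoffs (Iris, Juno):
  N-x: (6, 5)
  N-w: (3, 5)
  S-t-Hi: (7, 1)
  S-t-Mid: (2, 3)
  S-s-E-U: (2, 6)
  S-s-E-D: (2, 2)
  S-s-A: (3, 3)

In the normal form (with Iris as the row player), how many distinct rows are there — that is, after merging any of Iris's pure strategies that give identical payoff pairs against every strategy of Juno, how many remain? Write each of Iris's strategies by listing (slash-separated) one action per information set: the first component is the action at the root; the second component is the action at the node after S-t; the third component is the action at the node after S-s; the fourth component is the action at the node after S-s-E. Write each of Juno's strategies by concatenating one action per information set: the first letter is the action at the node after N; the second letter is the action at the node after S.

7

Iris has 16 pure strategies: N/Hi/E/U, N/Hi/E/D, N/Hi/A/U, N/Hi/A/D, N/Mid/E/U, N/Mid/E/D, N/Mid/A/U, N/Mid/A/D, S/Hi/E/U, S/Hi/E/D, S/Hi/A/U, S/Hi/A/D, S/Mid/E/U, S/Mid/E/D, S/Mid/A/U, S/Mid/A/D. Columns: xt, xs, wt, ws.
{N/Hi/E/U, N/Hi/E/D, N/Hi/A/U, N/Hi/A/D, N/Mid/E/U, N/Mid/E/D, N/Mid/A/U, N/Mid/A/D} → row (6,5) (6,5) (3,5) (3,5)
{S/Hi/E/U} → row (7,1) (2,6) (7,1) (2,6)
{S/Hi/E/D} → row (7,1) (2,2) (7,1) (2,2)
{S/Hi/A/U, S/Hi/A/D} → row (7,1) (3,3) (7,1) (3,3)
{S/Mid/E/U} → row (2,3) (2,6) (2,3) (2,6)
{S/Mid/E/D} → row (2,3) (2,2) (2,3) (2,2)
{S/Mid/A/U, S/Mid/A/D} → row (2,3) (3,3) (2,3) (3,3)
That's 7 distinct rows out of 16 strategies.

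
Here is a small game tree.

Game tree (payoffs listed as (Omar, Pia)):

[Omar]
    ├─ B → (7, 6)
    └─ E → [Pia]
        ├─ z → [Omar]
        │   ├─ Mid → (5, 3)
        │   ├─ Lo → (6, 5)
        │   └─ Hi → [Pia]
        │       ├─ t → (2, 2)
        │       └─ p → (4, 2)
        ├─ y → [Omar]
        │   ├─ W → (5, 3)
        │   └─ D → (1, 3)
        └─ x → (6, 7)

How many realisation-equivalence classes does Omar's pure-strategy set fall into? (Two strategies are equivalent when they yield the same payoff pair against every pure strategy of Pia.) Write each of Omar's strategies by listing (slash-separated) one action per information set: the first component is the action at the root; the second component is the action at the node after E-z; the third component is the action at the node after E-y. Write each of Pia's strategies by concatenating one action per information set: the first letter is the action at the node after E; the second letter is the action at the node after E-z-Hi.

7

Omar has 12 pure strategies: B/Mid/W, B/Mid/D, B/Lo/W, B/Lo/D, B/Hi/W, B/Hi/D, E/Mid/W, E/Mid/D, E/Lo/W, E/Lo/D, E/Hi/W, E/Hi/D. Columns: zt, zp, yt, yp, xt, xp.
{B/Mid/W, B/Mid/D, B/Lo/W, B/Lo/D, B/Hi/W, B/Hi/D} → row (7,6) (7,6) (7,6) (7,6) (7,6) (7,6)
{E/Mid/W} → row (5,3) (5,3) (5,3) (5,3) (6,7) (6,7)
{E/Mid/D} → row (5,3) (5,3) (1,3) (1,3) (6,7) (6,7)
{E/Lo/W} → row (6,5) (6,5) (5,3) (5,3) (6,7) (6,7)
{E/Lo/D} → row (6,5) (6,5) (1,3) (1,3) (6,7) (6,7)
{E/Hi/W} → row (2,2) (4,2) (5,3) (5,3) (6,7) (6,7)
{E/Hi/D} → row (2,2) (4,2) (1,3) (1,3) (6,7) (6,7)
That's 7 distinct rows out of 12 strategies.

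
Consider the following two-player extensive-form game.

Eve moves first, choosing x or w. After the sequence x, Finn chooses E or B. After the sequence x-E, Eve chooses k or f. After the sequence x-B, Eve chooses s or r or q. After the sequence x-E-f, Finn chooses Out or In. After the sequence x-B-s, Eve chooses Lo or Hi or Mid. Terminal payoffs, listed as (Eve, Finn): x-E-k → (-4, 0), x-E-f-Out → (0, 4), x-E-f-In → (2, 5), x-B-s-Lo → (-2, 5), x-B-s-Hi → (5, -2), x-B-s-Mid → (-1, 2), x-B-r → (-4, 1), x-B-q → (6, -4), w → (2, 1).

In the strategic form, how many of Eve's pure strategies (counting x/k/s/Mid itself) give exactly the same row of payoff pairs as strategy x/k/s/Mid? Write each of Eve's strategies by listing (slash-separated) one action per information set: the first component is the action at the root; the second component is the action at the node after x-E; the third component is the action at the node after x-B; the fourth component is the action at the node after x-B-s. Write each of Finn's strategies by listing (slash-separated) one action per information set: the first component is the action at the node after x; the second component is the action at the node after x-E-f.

1

Row for x/k/s/Mid (columns E/Out, E/In, B/Out, B/In): (-4,0) (-4,0) (-1,2) (-1,2).
Every one of Eve's information sets is on the play path for some reply by Finn when Eve follows x/k/s/Mid.
Changing the action at any of them therefore changes at least one column, so only x/k/s/Mid itself gives this row.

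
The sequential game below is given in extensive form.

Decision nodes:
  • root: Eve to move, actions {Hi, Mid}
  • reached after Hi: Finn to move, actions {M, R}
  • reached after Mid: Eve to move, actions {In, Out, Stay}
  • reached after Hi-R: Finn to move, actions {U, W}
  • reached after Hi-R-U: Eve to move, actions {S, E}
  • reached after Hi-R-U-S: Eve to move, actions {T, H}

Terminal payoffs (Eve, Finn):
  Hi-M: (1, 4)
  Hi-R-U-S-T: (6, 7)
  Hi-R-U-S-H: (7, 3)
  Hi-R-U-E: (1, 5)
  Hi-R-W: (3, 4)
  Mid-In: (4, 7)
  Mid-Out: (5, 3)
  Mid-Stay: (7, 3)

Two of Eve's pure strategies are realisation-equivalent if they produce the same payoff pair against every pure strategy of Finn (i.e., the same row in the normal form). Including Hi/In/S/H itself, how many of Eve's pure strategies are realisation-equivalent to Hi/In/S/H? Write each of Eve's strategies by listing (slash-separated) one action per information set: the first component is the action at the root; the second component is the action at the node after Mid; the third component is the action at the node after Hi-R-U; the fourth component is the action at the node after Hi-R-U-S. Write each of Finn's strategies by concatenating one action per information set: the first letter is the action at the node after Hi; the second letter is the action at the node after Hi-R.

3

Row for Hi/In/S/H (columns MU, MW, RU, RW): (1,4) (1,4) (7,3) (3,4).
Under Hi/In/S/H, Eve's choice at the node after Mid can never be reached regardless of what Finn does, so varying those choices leaves every outcome unchanged.
Holding the reachable choices fixed and varying the unreachable one freely already gives 3 equivalent strategies.
No other strategy reproduces this row, so those 3 are the full class: Hi/In/S/H, Hi/Out/S/H, Hi/Stay/S/H.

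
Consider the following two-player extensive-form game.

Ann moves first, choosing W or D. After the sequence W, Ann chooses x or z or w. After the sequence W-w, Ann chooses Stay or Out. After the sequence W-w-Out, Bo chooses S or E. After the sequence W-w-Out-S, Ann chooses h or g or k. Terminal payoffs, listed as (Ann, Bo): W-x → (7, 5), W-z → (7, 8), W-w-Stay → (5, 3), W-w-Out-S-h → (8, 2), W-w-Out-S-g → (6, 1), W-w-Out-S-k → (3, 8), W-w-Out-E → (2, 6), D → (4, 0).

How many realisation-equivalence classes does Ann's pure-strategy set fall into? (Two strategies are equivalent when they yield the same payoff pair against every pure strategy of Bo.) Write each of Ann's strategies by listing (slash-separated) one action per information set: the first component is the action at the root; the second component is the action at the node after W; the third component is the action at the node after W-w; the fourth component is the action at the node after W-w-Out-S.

Ann has 36 pure strategies: W/x/Stay/h, W/x/Stay/g, W/x/Stay/k, W/x/Out/h, W/x/Out/g, W/x/Out/k, W/z/Stay/h, W/z/Stay/g, W/z/Stay/k, W/z/Out/h, W/z/Out/g, W/z/Out/k, W/w/Stay/h, W/w/Stay/g, W/w/Stay/k, W/w/Out/h, W/w/Out/g, W/w/Out/k, D/x/Stay/h, D/x/Stay/g, D/x/Stay/k, D/x/Out/h, D/x/Out/g, D/x/Out/k, D/z/Stay/h, D/z/Stay/g, D/z/Stay/k, D/z/Out/h, D/z/Out/g, D/z/Out/k, D/w/Stay/h, D/w/Stay/g, D/w/Stay/k, D/w/Out/h, D/w/Out/g, D/w/Out/k. Columns: S, E.
{W/x/Stay/h, W/x/Stay/g, W/x/Stay/k, W/x/Out/h, W/x/Out/g, W/x/Out/k} → row (7,5) (7,5)
{W/z/Stay/h, W/z/Stay/g, W/z/Stay/k, W/z/Out/h, W/z/Out/g, W/z/Out/k} → row (7,8) (7,8)
{W/w/Stay/h, W/w/Stay/g, W/w/Stay/k} → row (5,3) (5,3)
{W/w/Out/h} → row (8,2) (2,6)
{W/w/Out/g} → row (6,1) (2,6)
{W/w/Out/k} → row (3,8) (2,6)
{D/x/Stay/h, D/x/Stay/g, D/x/Stay/k, D/x/Out/h, D/x/Out/g, D/x/Out/k, D/z/Stay/h, D/z/Stay/g, D/z/Stay/k, D/z/Out/h, D/z/Out/g, D/z/Out/k, D/w/Stay/h, D/w/Stay/g, D/w/Stay/k, D/w/Out/h, D/w/Out/g, D/w/Out/k} → row (4,0) (4,0)
That's 7 distinct rows out of 36 strategies.

7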